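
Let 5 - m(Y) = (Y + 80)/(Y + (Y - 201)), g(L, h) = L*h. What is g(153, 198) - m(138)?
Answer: 2271893/75 ≈ 30292.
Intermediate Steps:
m(Y) = 5 - (80 + Y)/(-201 + 2*Y) (m(Y) = 5 - (Y + 80)/(Y + (Y - 201)) = 5 - (80 + Y)/(Y + (-201 + Y)) = 5 - (80 + Y)/(-201 + 2*Y))
g(153, 198) - m(138) = 153*198 - (-1085 + 9*138)/(-201 + 2*138) = 30294 - (-1085 + 1242)/(-201 + 276) = 30294 - 157/75 = 2271893/75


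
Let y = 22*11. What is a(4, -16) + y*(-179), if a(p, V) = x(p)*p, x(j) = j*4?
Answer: -43254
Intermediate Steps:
x(j) = 4*j
a(p, V) = 4*p² (a(p, V) = (4*p)*p = 4*p²)
y = 242
a(4, -16) + y*(-179) = 4*4² + 242*(-179) = 4*16 - 43318 = 64 - 43318 = -43254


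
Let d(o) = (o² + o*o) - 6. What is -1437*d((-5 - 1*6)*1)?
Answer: -339132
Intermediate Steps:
d(o) = -6 + 2*o² (d(o) = (o² + o²) - 6 = 2*o² - 6 = -6 + 2*o²)
-1437*d((-5 - 1*6)*1) = -1437*(-6 + 2*((-5 - 1*6)*1)²) = -1437*(-6 + 2*((-5 - 6)*1)²) = -1437*(-6 + 2*(-11*1)²) = -1437*(-6 + 2*(-11)²) = -1437*(-6 + 2*121) = -1437*(-6 + 242) = -1437*236 = -339132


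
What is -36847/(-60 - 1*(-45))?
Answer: 36847/15 ≈ 2456.5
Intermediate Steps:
-36847/(-60 - 1*(-45)) = -36847/(-60 + 45) = -36847/(-15) = -1/15*(-36847) = 36847/15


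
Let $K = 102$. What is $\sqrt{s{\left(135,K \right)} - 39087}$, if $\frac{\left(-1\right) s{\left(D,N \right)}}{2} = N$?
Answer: $i \sqrt{39291} \approx 198.22 i$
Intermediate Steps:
$s{\left(D,N \right)} = - 2 N$
$\sqrt{s{\left(135,K \right)} - 39087} = \sqrt{\left(-2\right) 102 - 39087} = \sqrt{-204 - 39087} = \sqrt{-39291} = i \sqrt{39291}$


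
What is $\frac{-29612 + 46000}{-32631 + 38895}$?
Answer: $\frac{4097}{1566} \approx 2.6162$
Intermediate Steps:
$\frac{-29612 + 46000}{-32631 + 38895} = \frac{16388}{6264} = 16388 \cdot \frac{1}{6264} = \frac{4097}{1566}$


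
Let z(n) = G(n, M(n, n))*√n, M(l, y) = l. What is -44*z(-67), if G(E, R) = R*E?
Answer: -197516*I*√67 ≈ -1.6167e+6*I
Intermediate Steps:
G(E, R) = E*R
z(n) = n^(5/2) (z(n) = (n*n)*√n = n²*√n = n^(5/2))
-44*z(-67) = -197516*I*√67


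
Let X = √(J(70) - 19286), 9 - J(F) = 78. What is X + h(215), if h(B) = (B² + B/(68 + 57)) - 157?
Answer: 1151743/25 + 7*I*√395 ≈ 46070.0 + 139.12*I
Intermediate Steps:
J(F) = -69 (J(F) = 9 - 1*78 = 9 - 78 = -69)
h(B) = -157 + B² + B/125 (h(B) = (B² + B/125) - 157 = -157 + B² + B/125)
X = 7*I*√395 (X = √(-69 - 19286) = √(-19355) = 7*I*√395 ≈ 139.12*I)
X + h(215) = 7*I*√395 + (-157 + 215² + (1/125)*215) = 7*I*√395 + (-157 + 46225 + 43/25) = 7*I*√395 + 1151743/25 = 1151743/25 + 7*I*√395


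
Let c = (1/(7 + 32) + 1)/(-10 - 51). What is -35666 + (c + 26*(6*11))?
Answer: -80767090/2379 ≈ -33950.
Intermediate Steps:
c = -40/2379 (c = (1/39 + 1)/(-61) = (1/39 + 1)*(-1/61) = (40/39)*(-1/61) = -40/2379 ≈ -0.016814)
-35666 + (c + 26*(6*11)) = -35666 + (-40/2379 + 26*(6*11)) = -35666 + (-40/2379 + 26*66) = -35666 + (-40/2379 + 1716) = -35666 + 4082324/2379 = -80767090/2379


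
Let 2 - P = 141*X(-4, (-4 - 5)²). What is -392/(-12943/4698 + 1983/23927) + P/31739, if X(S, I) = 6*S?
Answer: 1399575335007070/9533476025953 ≈ 146.81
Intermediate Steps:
P = 3386 (P = 2 - 141*6*(-4) = 2 - 141*(-24) = 2 - 1*(-3384) = 2 + 3384 = 3386)
-392/(-12943/4698 + 1983/23927) + P/31739 = -392/(-12943/4698 + 1983/23927) + 3386/31739 = -392/(-300371027/112409046) + 3386/31739 = -392*(-112409046/300371027) + 3386/31739 = 44064346032/300371027 + 3386/31739 = 1399575335007070/9533476025953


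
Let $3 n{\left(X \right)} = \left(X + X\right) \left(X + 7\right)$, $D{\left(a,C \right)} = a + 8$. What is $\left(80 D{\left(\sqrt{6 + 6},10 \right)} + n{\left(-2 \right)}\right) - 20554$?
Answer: $- \frac{59762}{3} + 160 \sqrt{3} \approx -19644.0$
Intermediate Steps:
$D{\left(a,C \right)} = 8 + a$
$n{\left(X \right)} = \frac{2 X \left(7 + X\right)}{3}$ ($n{\left(X \right)} = \frac{\left(X + X\right) \left(X + 7\right)}{3} = \frac{2 X \left(7 + X\right)}{3}$)
$\left(80 D{\left(\sqrt{6 + 6},10 \right)} + n{\left(-2 \right)}\right) - 20554 = \left(80 \left(8 + \sqrt{6 + 6}\right) + \frac{2}{3} \left(-2\right) \left(7 - 2\right)\right) - 20554 = \left(80 \left(8 + \sqrt{12}\right) + \frac{2}{3} \left(-2\right) 5\right) - 20554 = \left(80 \left(8 + 2 \sqrt{3}\right) - \frac{20}{3}\right) - 20554 = \left(\left(640 + 160 \sqrt{3}\right) - \frac{20}{3}\right) - 20554 = \left(\frac{1900}{3} + 160 \sqrt{3}\right) - 20554 = - \frac{59762}{3} + 160 \sqrt{3}$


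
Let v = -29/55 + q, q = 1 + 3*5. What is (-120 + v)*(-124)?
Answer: 712876/55 ≈ 12961.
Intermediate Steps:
q = 16 (q = 1 + 15 = 16)
v = 851/55 (v = -29/55 + 16 = 851/55 ≈ 15.473)
(-120 + v)*(-124) = (-120 + 851/55)*(-124) = -5749/55*(-124) = 712876/55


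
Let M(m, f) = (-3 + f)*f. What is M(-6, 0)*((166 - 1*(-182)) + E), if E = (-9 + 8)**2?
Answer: 0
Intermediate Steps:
M(m, f) = f*(-3 + f)
E = 1 (E = (-1)**2 = 1)
M(-6, 0)*((166 - 1*(-182)) + E) = (0*(-3 + 0))*((166 - 1*(-182)) + 1) = (0*(-3))*((166 + 182) + 1) = 0*(348 + 1) = 0*349 = 0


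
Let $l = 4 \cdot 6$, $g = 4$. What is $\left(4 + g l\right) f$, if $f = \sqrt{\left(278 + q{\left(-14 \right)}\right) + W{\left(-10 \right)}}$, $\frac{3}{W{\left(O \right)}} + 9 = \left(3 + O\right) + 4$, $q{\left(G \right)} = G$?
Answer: $50 \sqrt{1055} \approx 1624.0$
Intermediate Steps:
$l = 24$
$W{\left(O \right)} = \frac{3}{-2 + O}$ ($W{\left(O \right)} = \frac{3}{-9 + \left(\left(3 + O\right) + 4\right)} = \frac{3}{-9 + \left(7 + O\right)} = \frac{3}{-2 + O}$)
$f = \frac{\sqrt{1055}}{2}$ ($f = \sqrt{\left(278 - 14\right) + \frac{3}{-2 - 10}} = \sqrt{264 + \frac{3}{-12}} = \sqrt{264 + 3 \left(- \frac{1}{12}\right)} = \sqrt{264 - \frac{1}{4}} = \sqrt{\frac{1055}{4}} = \frac{\sqrt{1055}}{2} \approx 16.24$)
$\left(4 + g l\right) f = \left(4 + 4 \cdot 24\right) \frac{\sqrt{1055}}{2} = \left(4 + 96\right) \frac{\sqrt{1055}}{2} = 100 \frac{\sqrt{1055}}{2} = 50 \sqrt{1055}$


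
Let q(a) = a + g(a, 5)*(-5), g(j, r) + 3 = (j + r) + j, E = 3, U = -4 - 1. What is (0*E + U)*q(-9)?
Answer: -355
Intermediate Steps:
U = -5
g(j, r) = -3 + r + 2*j (g(j, r) = -3 + ((j + r) + j) = -3 + (r + 2*j) = -3 + r + 2*j)
q(a) = -10 - 9*a (q(a) = a + (-3 + 5 + 2*a)*(-5) = a + (2 + 2*a)*(-5) = a + (-10 - 10*a) = -10 - 9*a)
(0*E + U)*q(-9) = (0*3 - 5)*(-10 - 9*(-9)) = (0 - 5)*(-10 + 81) = -5*71 = -355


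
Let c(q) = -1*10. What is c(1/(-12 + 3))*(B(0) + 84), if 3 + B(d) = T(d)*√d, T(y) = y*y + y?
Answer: -810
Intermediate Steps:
T(y) = y + y² (T(y) = y² + y = y + y²)
B(d) = -3 + d^(3/2)*(1 + d) (B(d) = -3 + (d*(1 + d))*√d = -3 + d^(3/2)*(1 + d))
c(q) = -10
c(1/(-12 + 3))*(B(0) + 84) = -10*((-3 + 0^(3/2)*(1 + 0)) + 84) = -10*((-3 + 0*1) + 84) = -10*((-3 + 0) + 84) = -10*(-3 + 84) = -10*81 = -810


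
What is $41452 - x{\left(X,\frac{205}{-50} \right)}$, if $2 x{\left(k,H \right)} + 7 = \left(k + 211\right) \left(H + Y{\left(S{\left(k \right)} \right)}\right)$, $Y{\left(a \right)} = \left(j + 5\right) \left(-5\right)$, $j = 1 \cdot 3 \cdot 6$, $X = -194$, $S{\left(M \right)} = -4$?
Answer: $\frac{849357}{20} \approx 42468.0$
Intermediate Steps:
$j = 18$ ($j = 3 \cdot 6 = 18$)
$Y{\left(a \right)} = -115$ ($Y{\left(a \right)} = \left(18 + 5\right) \left(-5\right) = 23 \left(-5\right) = -115$)
$x{\left(k,H \right)} = - \frac{7}{2} + \frac{\left(-115 + H\right) \left(211 + k\right)}{2}$ ($x{\left(k,H \right)} = - \frac{7}{2} + \frac{\left(k + 211\right) \left(H - 115\right)}{2} = - \frac{7}{2} + \frac{\left(211 + k\right) \left(-115 + H\right)}{2} = - \frac{7}{2} + \frac{\left(-115 + H\right) \left(211 + k\right)}{2}$)
$41452 - x{\left(X,\frac{205}{-50} \right)} = 41452 - \left(-12136 - -11155 + \frac{211 \frac{205}{-50}}{2} + \frac{1}{2} \frac{205}{-50} \left(-194\right)\right) = 41452 - \left(-12136 + 11155 + \frac{211 \cdot 205 \left(- \frac{1}{50}\right)}{2} + \frac{1}{2} \cdot 205 \left(- \frac{1}{50}\right) \left(-194\right)\right) = 41452 - \left(-12136 + 11155 + \frac{211}{2} \left(- \frac{41}{10}\right) + \frac{1}{2} \left(- \frac{41}{10}\right) \left(-194\right)\right) = 41452 - \left(-12136 + 11155 - \frac{8651}{20} + \frac{3977}{10}\right) = 41452 - - \frac{20317}{20} = 41452 + \frac{20317}{20} = \frac{849357}{20}$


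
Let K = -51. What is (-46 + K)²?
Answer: 9409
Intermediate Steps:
(-46 + K)² = (-46 - 51)² = (-97)² = 9409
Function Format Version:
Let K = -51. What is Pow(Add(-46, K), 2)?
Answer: 9409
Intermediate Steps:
Pow(Add(-46, K), 2) = Pow(Add(-46, -51), 2) = Pow(-97, 2) = 9409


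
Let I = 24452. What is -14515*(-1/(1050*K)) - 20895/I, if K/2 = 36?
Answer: -61237061/92428560 ≈ -0.66253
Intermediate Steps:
K = 72 (K = 2*36 = 72)
-14515*(-1/(1050*K)) - 20895/I = -14515/((72*(-30))*35) - 20895/24452 = -14515/((-2160*35)) - 20895*1/24452 = -14515/(-75600) - 20895/24452 = -14515*(-1/75600) - 20895/24452 = 2903/15120 - 20895/24452 = -61237061/92428560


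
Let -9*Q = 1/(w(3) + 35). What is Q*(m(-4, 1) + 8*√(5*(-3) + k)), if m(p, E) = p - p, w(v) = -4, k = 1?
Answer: -8*I*√14/279 ≈ -0.10729*I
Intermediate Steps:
m(p, E) = 0
Q = -1/279 (Q = -1/(9*(-4 + 35)) = -⅑/31 = -⅑*1/31 = -1/279 ≈ -0.0035842)
Q*(m(-4, 1) + 8*√(5*(-3) + k)) = -(0 + 8*√(5*(-3) + 1))/279 = -(0 + 8*√(-15 + 1))/279 = -(0 + 8*√(-14))/279 = -(0 + 8*(I*√14))/279 = -(0 + 8*I*√14)/279 = -8*I*√14/279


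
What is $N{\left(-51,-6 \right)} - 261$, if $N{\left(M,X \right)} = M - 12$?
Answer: $-324$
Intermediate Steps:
$N{\left(M,X \right)} = -12 + M$ ($N{\left(M,X \right)} = M - 12 = -12 + M$)
$N{\left(-51,-6 \right)} - 261 = \left(-12 - 51\right) - 261 = -63 - 261 = -324$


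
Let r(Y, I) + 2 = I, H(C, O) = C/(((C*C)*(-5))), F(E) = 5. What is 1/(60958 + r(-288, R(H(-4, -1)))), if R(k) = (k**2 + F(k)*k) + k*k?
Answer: 200/12191251 ≈ 1.6405e-5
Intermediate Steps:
H(C, O) = -1/(5*C) (H(C, O) = C/((C**2*(-5))) = C/((-5*C**2)) = C*(-1/(5*C**2)) = -1/(5*C))
R(k) = 2*k**2 + 5*k (R(k) = (k**2 + 5*k) + k*k = (k**2 + 5*k) + k**2 = 2*k**2 + 5*k)
r(Y, I) = -2 + I
1/(60958 + r(-288, R(H(-4, -1)))) = 1/(60958 + (-2 + (-1/5/(-4))*(5 + 2*(-1/5/(-4))))) = 1/(60958 + (-2 + (-1/5*(-1/4))*(5 + 2*(-1/5*(-1/4))))) = 1/(60958 + (-2 + (5 + 2*(1/20))/20)) = 1/(60958 + (-2 + (5 + 1/10)/20)) = 1/(60958 + (-2 + (1/20)*(51/10))) = 1/(60958 + (-2 + 51/200)) = 1/(60958 - 349/200) = 1/(12191251/200) = 200/12191251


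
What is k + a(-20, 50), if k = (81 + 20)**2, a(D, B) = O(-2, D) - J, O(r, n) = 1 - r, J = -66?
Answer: 10270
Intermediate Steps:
a(D, B) = 69 (a(D, B) = (1 - 1*(-2)) - 1*(-66) = (1 + 2) + 66 = 3 + 66 = 69)
k = 10201 (k = 101**2 = 10201)
k + a(-20, 50) = 10201 + 69 = 10270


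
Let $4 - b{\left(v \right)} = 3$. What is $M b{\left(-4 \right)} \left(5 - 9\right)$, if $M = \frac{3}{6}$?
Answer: $-2$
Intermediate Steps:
$b{\left(v \right)} = 1$ ($b{\left(v \right)} = 4 - 3 = 1$)
$M = \frac{1}{2}$ ($M = 3 \cdot \frac{1}{6} = \frac{1}{2} \approx 0.5$)
$M b{\left(-4 \right)} \left(5 - 9\right) = \frac{1 \left(5 - 9\right)}{2} = \frac{1 \left(-4\right)}{2} = \frac{1}{2} \left(-4\right) = -2$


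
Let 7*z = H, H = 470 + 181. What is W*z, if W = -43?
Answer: -3999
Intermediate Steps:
H = 651
z = 93 (z = (1/7)*651 = 93)
W*z = -43*93 = -3999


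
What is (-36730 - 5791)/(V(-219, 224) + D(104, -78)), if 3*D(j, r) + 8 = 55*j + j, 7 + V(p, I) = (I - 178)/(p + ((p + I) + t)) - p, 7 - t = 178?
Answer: -49111755/2483882 ≈ -19.772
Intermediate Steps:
t = -171 (t = 7 - 1*178 = 7 - 178 = -171)
V(p, I) = -7 - p + (-178 + I)/(-171 + I + 2*p) (V(p, I) = -7 + ((I - 178)/(p + ((p + I) - 171)) - p) = -7 + ((-178 + I)/(p + ((I + p) - 171)) - p) = -7 + ((-178 + I)/(p + (-171 + I + p)) - p) = -7 + ((-178 + I)/(-171 + I + 2*p) - p) = -7 + (-p + (-178 + I)/(-171 + I + 2*p)) = -7 - p + (-178 + I)/(-171 + I + 2*p))
D(j, r) = -8/3 + 56*j/3 (D(j, r) = -8/3 + (55*j + j)/3 = -8/3 + (56*j)/3 = -8/3 + 56*j/3)
(-36730 - 5791)/(V(-219, 224) + D(104, -78)) = (-36730 - 5791)/((1019 - 6*224 - 2*(-219)**2 + 157*(-219) - 1*224*(-219))/(-171 + 224 + 2*(-219)) + (-8/3 + (56/3)*104)) = -42521/((1019 - 1344 - 2*47961 - 34383 + 49056)/(-171 + 224 - 438) + (-8/3 + 5824/3)) = -42521/((1019 - 1344 - 95922 - 34383 + 49056)/(-385) + 5816/3) = -42521/(-1/385*(-81574) + 5816/3) = -42521/(81574/385 + 5816/3) = -42521/2483882/1155 = -42521*1155/2483882 = -49111755/2483882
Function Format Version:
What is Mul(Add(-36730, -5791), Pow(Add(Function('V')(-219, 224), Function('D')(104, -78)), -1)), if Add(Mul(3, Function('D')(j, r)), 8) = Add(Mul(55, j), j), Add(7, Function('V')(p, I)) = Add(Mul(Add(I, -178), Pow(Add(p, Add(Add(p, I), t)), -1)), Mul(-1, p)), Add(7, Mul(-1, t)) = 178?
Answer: Rational(-49111755, 2483882) ≈ -19.772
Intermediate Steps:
t = -171 (t = Add(7, Mul(-1, 178)) = Add(7, -178) = -171)
Function('V')(p, I) = Add(-7, Mul(-1, p), Mul(Pow(Add(-171, I, Mul(2, p)), -1), Add(-178, I))) (Function('V')(p, I) = Add(-7, Add(Mul(Add(I, -178), Pow(Add(p, Add(Add(p, I), -171)), -1)), Mul(-1, p))) = Add(-7, Add(Mul(Add(-178, I), Pow(Add(p, Add(Add(I, p), -171)), -1)), Mul(-1, p))) = Add(-7, Add(Mul(Add(-178, I), Pow(Add(p, Add(-171, I, p)), -1)), Mul(-1, p))) = Add(-7, Add(Mul(Add(-178, I), Pow(Add(-171, I, Mul(2, p)), -1)), Mul(-1, p))) = Add(-7, Add(Mul(Pow(Add(-171, I, Mul(2, p)), -1), Add(-178, I)), Mul(-1, p))) = Add(-7, Add(Mul(-1, p), Mul(Pow(Add(-171, I, Mul(2, p)), -1), Add(-178, I)))) = Add(-7, Mul(-1, p), Mul(Pow(Add(-171, I, Mul(2, p)), -1), Add(-178, I))))
Function('D')(j, r) = Add(Rational(-8, 3), Mul(Rational(56, 3), j)) (Function('D')(j, r) = Add(Rational(-8, 3), Mul(Rational(1, 3), Add(Mul(55, j), j))) = Add(Rational(-8, 3), Mul(Rational(1, 3), Mul(56, j))) = Add(Rational(-8, 3), Mul(Rational(56, 3), j)))
Mul(Add(-36730, -5791), Pow(Add(Function('V')(-219, 224), Function('D')(104, -78)), -1)) = Mul(Add(-36730, -5791), Pow(Add(Mul(Pow(Add(-171, 224, Mul(2, -219)), -1), Add(1019, Mul(-6, 224), Mul(-2, Pow(-219, 2)), Mul(157, -219), Mul(-1, 224, -219))), Add(Rational(-8, 3), Mul(Rational(56, 3), 104))), -1)) = Mul(-42521, Pow(Add(Mul(Pow(Add(-171, 224, -438), -1), Add(1019, -1344, Mul(-2, 47961), -34383, 49056)), Add(Rational(-8, 3), Rational(5824, 3))), -1)) = Mul(-42521, Pow(Add(Mul(Pow(-385, -1), Add(1019, -1344, -95922, -34383, 49056)), Rational(5816, 3)), -1)) = Mul(-42521, Pow(Add(Mul(Rational(-1, 385), -81574), Rational(5816, 3)), -1)) = Mul(-42521, Pow(Add(Rational(81574, 385), Rational(5816, 3)), -1)) = Mul(-42521, Pow(Rational(2483882, 1155), -1)) = Mul(-42521, Rational(1155, 2483882)) = Rational(-49111755, 2483882)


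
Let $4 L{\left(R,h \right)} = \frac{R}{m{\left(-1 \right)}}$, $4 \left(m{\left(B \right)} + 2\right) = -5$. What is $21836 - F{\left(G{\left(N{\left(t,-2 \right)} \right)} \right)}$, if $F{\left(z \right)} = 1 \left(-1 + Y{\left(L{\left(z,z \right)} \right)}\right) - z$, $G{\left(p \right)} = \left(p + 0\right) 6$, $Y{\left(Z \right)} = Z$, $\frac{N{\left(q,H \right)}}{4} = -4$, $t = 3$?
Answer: $\frac{282537}{13} \approx 21734.0$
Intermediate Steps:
$N{\left(q,H \right)} = -16$ ($N{\left(q,H \right)} = 4 \left(-4\right) = -16$)
$m{\left(B \right)} = - \frac{13}{4}$ ($m{\left(B \right)} = -2 + \frac{1}{4} \left(-5\right) = -2 - \frac{5}{4} = - \frac{13}{4}$)
$L{\left(R,h \right)} = - \frac{R}{13}$ ($L{\left(R,h \right)} = \frac{R \frac{1}{- \frac{13}{4}}}{4} = \frac{R \left(- \frac{4}{13}\right)}{4} = \frac{\left(- \frac{4}{13}\right) R}{4} = - \frac{R}{13}$)
$G{\left(p \right)} = 6 p$ ($G{\left(p \right)} = p 6 = 6 p$)
$F{\left(z \right)} = -1 - \frac{14 z}{13}$ ($F{\left(z \right)} = 1 \left(-1 - \frac{z}{13}\right) - z = \left(-1 - \frac{z}{13}\right) - z = -1 - \frac{14 z}{13}$)
$21836 - F{\left(G{\left(N{\left(t,-2 \right)} \right)} \right)} = 21836 - \left(-1 - \frac{14 \cdot 6 \left(-16\right)}{13}\right) = 21836 - \left(-1 - - \frac{1344}{13}\right) = 21836 - \left(-1 + \frac{1344}{13}\right) = 21836 - \frac{1331}{13} = \frac{282537}{13}$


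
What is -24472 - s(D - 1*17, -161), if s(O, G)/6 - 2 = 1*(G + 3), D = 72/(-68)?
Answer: -23536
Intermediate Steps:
D = -18/17 (D = 72*(-1/68) = -18/17 ≈ -1.0588)
s(O, G) = 30 + 6*G (s(O, G) = 12 + 6*(1*(G + 3)) = 12 + 6*(1*(3 + G)) = 12 + 6*(3 + G) = 12 + (18 + 6*G) = 30 + 6*G)
-24472 - s(D - 1*17, -161) = -24472 - (30 + 6*(-161)) = -24472 - (30 - 966) = -24472 - 1*(-936) = -24472 + 936 = -23536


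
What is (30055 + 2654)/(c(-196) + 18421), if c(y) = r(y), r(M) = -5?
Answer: 32709/18416 ≈ 1.7761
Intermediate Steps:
c(y) = -5
(30055 + 2654)/(c(-196) + 18421) = (30055 + 2654)/(-5 + 18421) = 32709/18416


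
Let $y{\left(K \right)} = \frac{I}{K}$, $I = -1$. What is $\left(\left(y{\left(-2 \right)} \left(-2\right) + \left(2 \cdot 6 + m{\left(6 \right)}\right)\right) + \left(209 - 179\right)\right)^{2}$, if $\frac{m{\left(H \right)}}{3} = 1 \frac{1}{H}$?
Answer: $\frac{6889}{4} \approx 1722.3$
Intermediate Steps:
$m{\left(H \right)} = \frac{3}{H}$ ($m{\left(H \right)} = 3 \cdot 1 \frac{1}{H} = \frac{3}{H}$)
$y{\left(K \right)} = - \frac{1}{K}$
$\left(\left(y{\left(-2 \right)} \left(-2\right) + \left(2 \cdot 6 + m{\left(6 \right)}\right)\right) + \left(209 - 179\right)\right)^{2} = \left(\left(- \frac{1}{-2} \left(-2\right) + \left(2 \cdot 6 + \frac{3}{6}\right)\right) + \left(209 - 179\right)\right)^{2} = \left(\left(\left(-1\right) \left(- \frac{1}{2}\right) \left(-2\right) + \left(12 + 3 \cdot \frac{1}{6}\right)\right) + \left(209 - 179\right)\right)^{2} = \left(\left(\frac{1}{2} \left(-2\right) + \left(12 + \frac{1}{2}\right)\right) + 30\right)^{2} = \left(\left(-1 + \frac{25}{2}\right) + 30\right)^{2} = \left(\frac{23}{2} + 30\right)^{2} = \left(\frac{83}{2}\right)^{2} = \frac{6889}{4}$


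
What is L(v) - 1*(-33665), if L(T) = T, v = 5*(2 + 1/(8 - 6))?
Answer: 67355/2 ≈ 33678.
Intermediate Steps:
v = 25/2 (v = 5*(2 + 1/2) = 5*(5/2) = 25/2 ≈ 12.500)
L(v) - 1*(-33665) = 25/2 - 1*(-33665) = 25/2 + 33665 = 67355/2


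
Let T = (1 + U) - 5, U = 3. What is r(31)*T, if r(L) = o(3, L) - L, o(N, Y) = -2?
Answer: 33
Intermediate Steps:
T = -1 (T = (1 + 3) - 5 = 4 - 5 = -1)
r(L) = -2 - L
r(31)*T = (-2 - 1*31)*(-1) = (-2 - 31)*(-1) = -33*(-1) = 33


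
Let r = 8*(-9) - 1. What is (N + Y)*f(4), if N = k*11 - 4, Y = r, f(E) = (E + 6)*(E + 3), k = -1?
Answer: -6160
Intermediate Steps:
f(E) = (3 + E)*(6 + E) (f(E) = (6 + E)*(3 + E) = (3 + E)*(6 + E))
r = -73 (r = -72 - 1 = -73)
Y = -73
N = -15 (N = -1*11 - 4 = -11 - 4 = -15)
(N + Y)*f(4) = (-15 - 73)*(18 + 4² + 9*4) = -88*(18 + 16 + 36) = -88*70 = -6160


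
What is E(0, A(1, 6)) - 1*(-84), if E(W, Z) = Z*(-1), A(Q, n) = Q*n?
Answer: 78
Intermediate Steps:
E(W, Z) = -Z
E(0, A(1, 6)) - 1*(-84) = -6 - 1*(-84) = -1*6 + 84 = -6 + 84 = 78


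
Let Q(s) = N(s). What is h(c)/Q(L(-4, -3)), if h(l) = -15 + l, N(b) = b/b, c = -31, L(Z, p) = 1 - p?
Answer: -46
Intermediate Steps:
N(b) = 1
Q(s) = 1
h(c)/Q(L(-4, -3)) = (-15 - 31)/1 = -46*1 = -46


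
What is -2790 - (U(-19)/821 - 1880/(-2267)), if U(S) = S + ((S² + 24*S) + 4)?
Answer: -5194061640/1861207 ≈ -2790.7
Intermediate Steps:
U(S) = 4 + S² + 25*S (U(S) = S + (4 + S² + 24*S) = 4 + S² + 25*S)
-2790 - (U(-19)/821 - 1880/(-2267)) = -2790 - ((4 + (-19)² + 25*(-19))/821 - 1880/(-2267)) = -2790 - ((4 + 361 - 475)*(1/821) - 1880*(-1/2267)) = -2790 - (-110*1/821 + 1880/2267) = -2790 - (-110/821 + 1880/2267) = -2790 - 1*1294110/1861207 = -2790 - 1294110/1861207 = -5194061640/1861207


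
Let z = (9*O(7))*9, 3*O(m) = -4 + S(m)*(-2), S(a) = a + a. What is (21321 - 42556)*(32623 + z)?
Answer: -674402365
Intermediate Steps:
S(a) = 2*a
O(m) = -4/3 - 4*m/3 (O(m) = (-4 + (2*m)*(-2))/3 = (-4 - 4*m)/3 = -4/3 - 4*m/3)
z = -864 (z = (9*(-4/3 - 4/3*7))*9 = (9*(-4/3 - 28/3))*9 = (9*(-32/3))*9 = -96*9 = -864)
(21321 - 42556)*(32623 + z) = (21321 - 42556)*(32623 - 864) = -21235*31759 = -674402365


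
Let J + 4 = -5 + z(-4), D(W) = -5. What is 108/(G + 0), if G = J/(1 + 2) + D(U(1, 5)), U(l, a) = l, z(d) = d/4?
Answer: -324/25 ≈ -12.960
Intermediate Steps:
z(d) = d/4 (z(d) = d*(¼) = d/4)
J = -10 (J = -4 + (-5 + (¼)*(-4)) = -4 + (-5 - 1) = -4 - 6 = -10)
G = -25/3 (G = -10/(1 + 2) - 5 = -10/3 - 5 = -25/3 ≈ -8.3333)
108/(G + 0) = 108/(-25/3 + 0) = 108/(-25/3) = 108*(-3/25) = -324/25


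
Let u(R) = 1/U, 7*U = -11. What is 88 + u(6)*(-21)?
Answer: 1115/11 ≈ 101.36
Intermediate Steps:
U = -11/7 (U = (1/7)*(-11) = -11/7 ≈ -1.5714)
u(R) = -7/11 (u(R) = 1/(-11/7) = -7/11)
88 + u(6)*(-21) = 88 - 7/11*(-21) = 88 + 147/11 = 1115/11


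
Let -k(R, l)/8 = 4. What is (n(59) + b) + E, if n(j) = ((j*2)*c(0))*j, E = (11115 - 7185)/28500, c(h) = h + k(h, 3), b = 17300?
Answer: -195209669/950 ≈ -2.0548e+5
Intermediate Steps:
k(R, l) = -32 (k(R, l) = -8*4 = -32)
c(h) = -32 + h (c(h) = h - 32 = -32 + h)
E = 131/950 (E = 3930*(1/28500) = 131/950 ≈ 0.13789)
n(j) = -64*j² (n(j) = ((j*2)*(-32 + 0))*j = ((2*j)*(-32))*j = (-64*j)*j = -64*j²)
(n(59) + b) + E = (-64*59² + 17300) + 131/950 = (-64*3481 + 17300) + 131/950 = (-222784 + 17300) + 131/950 = -205484 + 131/950 = -195209669/950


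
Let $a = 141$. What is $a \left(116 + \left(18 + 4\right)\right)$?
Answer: $19458$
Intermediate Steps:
$a \left(116 + \left(18 + 4\right)\right) = 141 \left(116 + \left(18 + 4\right)\right) = 141 \left(116 + 22\right) = 141 \cdot 138 = 19458$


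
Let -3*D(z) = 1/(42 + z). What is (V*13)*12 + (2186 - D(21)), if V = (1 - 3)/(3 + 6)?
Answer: 406603/189 ≈ 2151.3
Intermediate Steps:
D(z) = -1/(3*(42 + z))
V = -2/9 ≈ -0.22222
(V*13)*12 + (2186 - D(21)) = -2/9*13*12 + (2186 - (-1)/(126 + 3*21)) = -26/9*12 + (2186 - (-1)/(126 + 63)) = -104/3 + (2186 - (-1)/189) = -104/3 + (2186 - 1*(-1/189)) = -104/3 + (2186 + 1/189) = -104/3 + 413155/189 = 406603/189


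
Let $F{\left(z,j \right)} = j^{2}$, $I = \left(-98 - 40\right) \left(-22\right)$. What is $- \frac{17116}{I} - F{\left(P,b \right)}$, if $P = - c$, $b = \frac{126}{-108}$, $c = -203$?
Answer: $- \frac{5795}{828} \approx -6.9988$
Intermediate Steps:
$b = - \frac{7}{6}$ ($b = 126 \left(- \frac{1}{108}\right) = - \frac{7}{6} \approx -1.1667$)
$P = 203$ ($P = \left(-1\right) \left(-203\right) = 203$)
$I = 3036$ ($I = \left(-138\right) \left(-22\right) = 3036$)
$- \frac{17116}{I} - F{\left(P,b \right)} = - \frac{17116}{3036} - \left(- \frac{7}{6}\right)^{2} = \left(-17116\right) \frac{1}{3036} - \frac{49}{36} = - \frac{389}{69} - \frac{49}{36} = - \frac{5795}{828}$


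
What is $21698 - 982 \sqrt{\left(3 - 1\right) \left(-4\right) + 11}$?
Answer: $21698 - 982 \sqrt{3} \approx 19997.0$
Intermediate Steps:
$21698 - 982 \sqrt{\left(3 - 1\right) \left(-4\right) + 11} = 21698 - 982 \sqrt{2 \left(-4\right) + 11} = 21698 - 982 \sqrt{-8 + 11} = 21698 - 982 \sqrt{3}$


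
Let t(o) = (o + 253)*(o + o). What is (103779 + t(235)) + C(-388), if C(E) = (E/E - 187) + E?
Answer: 332565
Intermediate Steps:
t(o) = 2*o*(253 + o) (t(o) = (253 + o)*(2*o) = 2*o*(253 + o))
C(E) = -186 + E (C(E) = (1 - 187) + E = -186 + E)
(103779 + t(235)) + C(-388) = (103779 + 2*235*(253 + 235)) + (-186 - 388) = (103779 + 2*235*488) - 574 = (103779 + 229360) - 574 = 333139 - 574 = 332565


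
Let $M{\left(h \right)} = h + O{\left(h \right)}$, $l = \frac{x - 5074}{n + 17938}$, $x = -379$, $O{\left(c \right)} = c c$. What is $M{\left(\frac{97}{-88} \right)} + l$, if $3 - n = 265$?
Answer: $- \frac{6699221}{34220736} \approx -0.19577$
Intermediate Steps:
$n = -262$ ($n = 3 - 265 = -262$)
$O{\left(c \right)} = c^{2}$
$l = - \frac{5453}{17676}$ ($l = \frac{-379 - 5074}{-262 + 17938} = - \frac{5453}{17676} \approx -0.3085$)
$M{\left(h \right)} = h + h^{2}$
$M{\left(\frac{97}{-88} \right)} + l = \frac{97}{-88} \left(1 + \frac{97}{-88}\right) - \frac{5453}{17676} = 97 \left(- \frac{1}{88}\right) \left(1 + 97 \left(- \frac{1}{88}\right)\right) - \frac{5453}{17676} = - \frac{97 \left(1 - \frac{97}{88}\right)}{88} - \frac{5453}{17676} = \left(- \frac{97}{88}\right) \left(- \frac{9}{88}\right) - \frac{5453}{17676} = \frac{873}{7744} - \frac{5453}{17676} = - \frac{6699221}{34220736}$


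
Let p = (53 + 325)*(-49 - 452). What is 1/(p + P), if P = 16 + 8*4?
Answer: -1/189330 ≈ -5.2818e-6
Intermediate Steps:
p = -189378 (p = 378*(-501) = -189378)
P = 48 (P = 16 + 32 = 48)
1/(p + P) = 1/(-189378 + 48) = 1/(-189330) = -1/189330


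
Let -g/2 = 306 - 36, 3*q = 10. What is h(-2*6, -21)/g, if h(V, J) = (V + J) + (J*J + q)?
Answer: -617/810 ≈ -0.76173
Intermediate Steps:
q = 10/3 (q = (⅓)*10 = 10/3 ≈ 3.3333)
h(V, J) = 10/3 + J + V + J² (h(V, J) = (V + J) + (J*J + 10/3) = (J + V) + (J² + 10/3) = (J + V) + (10/3 + J²) = 10/3 + J + V + J²)
g = -540 (g = -2*(306 - 36) = -2*270 = -540)
h(-2*6, -21)/g = (10/3 - 21 - 2*6 + (-21)²)/(-540) = (10/3 - 21 - 12 + 441)*(-1/540) = (1234/3)*(-1/540) = -617/810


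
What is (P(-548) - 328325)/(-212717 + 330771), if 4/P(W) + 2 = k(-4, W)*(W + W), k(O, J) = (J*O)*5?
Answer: -1971946544327/709041886374 ≈ -2.7811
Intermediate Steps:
k(O, J) = 5*J*O
P(W) = 4/(-2 - 40*W²) (P(W) = 4/(-2 + (5*W*(-4))*(W + W)) = 4/(-2 + (-20*W)*(2*W)) = 4/(-2 - 40*W²))
(P(-548) - 328325)/(-212717 + 330771) = (2/(-1 - 20*(-548)²) - 328325)/(-212717 + 330771) = (2/(-1 - 20*300304) - 328325)/118054 = (2/(-1 - 6006080) - 328325)*(1/118054) = (2/(-6006081) - 328325)*(1/118054) = (2*(-1/6006081) - 328325)*(1/118054) = (-2/6006081 - 328325)*(1/118054) = -1971946544327/6006081*1/118054 = -1971946544327/709041886374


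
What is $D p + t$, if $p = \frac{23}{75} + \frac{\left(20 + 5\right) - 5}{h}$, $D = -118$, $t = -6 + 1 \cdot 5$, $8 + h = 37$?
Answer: $- \frac{257881}{2175} \approx -118.57$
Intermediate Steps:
$h = 29$ ($h = -8 + 37 = 29$)
$t = -1$ ($t = -6 + 5 = -1$)
$p = \frac{2167}{2175}$ ($p = \frac{23}{75} + \frac{\left(20 + 5\right) - 5}{29} = 23 \cdot \frac{1}{75} + \left(25 - 5\right) \frac{1}{29} = \frac{23}{75} + 20 \cdot \frac{1}{29} = \frac{23}{75} + \frac{20}{29} = \frac{2167}{2175} \approx 0.99632$)
$D p + t = \left(-118\right) \frac{2167}{2175} - 1 = - \frac{255706}{2175} - 1 = - \frac{257881}{2175}$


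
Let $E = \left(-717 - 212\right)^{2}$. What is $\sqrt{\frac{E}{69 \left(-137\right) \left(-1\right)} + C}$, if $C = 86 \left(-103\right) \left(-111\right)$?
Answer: $\frac{\sqrt{87869528265315}}{9453} \approx 991.63$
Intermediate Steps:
$C = 983238$ ($C = \left(-8858\right) \left(-111\right) = 983238$)
$E = 863041$ ($E = \left(-929\right)^{2} = 863041$)
$\sqrt{\frac{E}{69 \left(-137\right) \left(-1\right)} + C} = \sqrt{\frac{863041}{69 \left(-137\right) \left(-1\right)} + 983238} = \sqrt{\frac{863041}{\left(-9453\right) \left(-1\right)} + 983238} = \sqrt{\frac{863041}{9453} + 983238} = \sqrt{\frac{9295411855}{9453}} = \frac{\sqrt{87869528265315}}{9453}$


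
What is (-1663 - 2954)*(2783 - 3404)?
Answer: 2867157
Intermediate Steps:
(-1663 - 2954)*(2783 - 3404) = -4617*(-621) = 2867157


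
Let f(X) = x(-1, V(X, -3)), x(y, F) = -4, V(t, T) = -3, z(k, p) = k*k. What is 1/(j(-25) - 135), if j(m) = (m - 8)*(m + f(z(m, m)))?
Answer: 1/822 ≈ 0.0012165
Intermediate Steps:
z(k, p) = k²
f(X) = -4
j(m) = (-8 + m)*(-4 + m) (j(m) = (m - 8)*(m - 4) = (-8 + m)*(-4 + m))
1/(j(-25) - 135) = 1/((32 + (-25)² - 12*(-25)) - 135) = 1/((32 + 625 + 300) - 135) = 1/(957 - 135) = 1/822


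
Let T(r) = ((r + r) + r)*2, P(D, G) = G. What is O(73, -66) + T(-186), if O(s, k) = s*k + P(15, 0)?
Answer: -5934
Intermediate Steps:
O(s, k) = k*s (O(s, k) = s*k + 0 = k*s + 0 = k*s)
T(r) = 6*r (T(r) = (2*r + r)*2 = (3*r)*2 = 6*r)
O(73, -66) + T(-186) = -66*73 + 6*(-186) = -4818 - 1116 = -5934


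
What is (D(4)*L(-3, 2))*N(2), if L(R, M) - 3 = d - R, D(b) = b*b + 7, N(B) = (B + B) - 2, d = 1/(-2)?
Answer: 253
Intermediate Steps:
d = -½ ≈ -0.50000
N(B) = -2 + 2*B (N(B) = 2*B - 2 = -2 + 2*B)
D(b) = 7 + b² (D(b) = b² + 7 = 7 + b²)
L(R, M) = 5/2 - R (L(R, M) = 3 + (-½ - R) = 5/2 - R)
(D(4)*L(-3, 2))*N(2) = ((7 + 4²)*(5/2 - 1*(-3)))*(-2 + 2*2) = ((7 + 16)*(5/2 + 3))*(-2 + 4) = (23*(11/2))*2 = (253/2)*2 = 253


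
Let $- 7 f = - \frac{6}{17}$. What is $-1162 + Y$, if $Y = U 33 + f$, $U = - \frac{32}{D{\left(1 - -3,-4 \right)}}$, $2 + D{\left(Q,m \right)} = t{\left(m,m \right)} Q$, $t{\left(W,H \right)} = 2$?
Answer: $- \frac{159216}{119} \approx -1337.9$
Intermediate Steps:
$D{\left(Q,m \right)} = -2 + 2 Q$
$U = - \frac{16}{3}$ ($U = - \frac{32}{-2 + 2 \left(1 - -3\right)} = - \frac{32}{-2 + 2 \left(1 + 3\right)} = - \frac{32}{-2 + 2 \cdot 4} = - \frac{32}{-2 + 8} = - \frac{32}{6} = \left(-32\right) \frac{1}{6} = - \frac{16}{3} \approx -5.3333$)
$f = \frac{6}{119}$ ($f = - \frac{\left(-6\right) \frac{1}{17}}{7} = \left(- \frac{1}{7}\right) \left(- \frac{6}{17}\right) = \frac{6}{119} \approx 0.05042$)
$Y = - \frac{20938}{119}$ ($Y = \left(- \frac{16}{3}\right) 33 + \frac{6}{119} = -176 + \frac{6}{119} = - \frac{20938}{119} \approx -175.95$)
$-1162 + Y = -1162 - \frac{20938}{119} = - \frac{159216}{119}$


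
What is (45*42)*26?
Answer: 49140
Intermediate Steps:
(45*42)*26 = 1890*26 = 49140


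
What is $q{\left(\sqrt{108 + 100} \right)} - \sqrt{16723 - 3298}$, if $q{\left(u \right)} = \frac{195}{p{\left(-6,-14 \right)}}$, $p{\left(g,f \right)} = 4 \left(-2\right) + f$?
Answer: $- \frac{195}{22} - 5 \sqrt{537} \approx -124.73$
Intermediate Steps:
$p{\left(g,f \right)} = -8 + f$
$q{\left(u \right)} = - \frac{195}{22}$ ($q{\left(u \right)} = \frac{195}{-8 - 14} = \frac{195}{-22} = 195 \left(- \frac{1}{22}\right) = - \frac{195}{22}$)
$q{\left(\sqrt{108 + 100} \right)} - \sqrt{16723 - 3298} = - \frac{195}{22} - \sqrt{16723 - 3298} = - \frac{195}{22} - \sqrt{13425} = - \frac{195}{22} - 5 \sqrt{537}$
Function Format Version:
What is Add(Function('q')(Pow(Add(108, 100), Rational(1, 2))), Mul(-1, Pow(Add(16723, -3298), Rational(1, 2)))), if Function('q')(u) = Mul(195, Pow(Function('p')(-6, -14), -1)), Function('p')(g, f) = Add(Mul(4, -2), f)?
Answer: Add(Rational(-195, 22), Mul(-5, Pow(537, Rational(1, 2)))) ≈ -124.73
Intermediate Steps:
Function('p')(g, f) = Add(-8, f)
Function('q')(u) = Rational(-195, 22) (Function('q')(u) = Mul(195, Pow(Add(-8, -14), -1)) = Mul(195, Pow(-22, -1)) = Mul(195, Rational(-1, 22)) = Rational(-195, 22))
Add(Function('q')(Pow(Add(108, 100), Rational(1, 2))), Mul(-1, Pow(Add(16723, -3298), Rational(1, 2)))) = Add(Rational(-195, 22), Mul(-1, Pow(Add(16723, -3298), Rational(1, 2)))) = Add(Rational(-195, 22), Mul(-1, Pow(13425, Rational(1, 2)))) = Add(Rational(-195, 22), Mul(-1, Mul(5, Pow(537, Rational(1, 2))))) = Add(Rational(-195, 22), Mul(-5, Pow(537, Rational(1, 2))))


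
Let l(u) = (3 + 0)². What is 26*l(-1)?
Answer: 234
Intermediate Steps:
l(u) = 9 (l(u) = 3² = 9)
26*l(-1) = 26*9 = 234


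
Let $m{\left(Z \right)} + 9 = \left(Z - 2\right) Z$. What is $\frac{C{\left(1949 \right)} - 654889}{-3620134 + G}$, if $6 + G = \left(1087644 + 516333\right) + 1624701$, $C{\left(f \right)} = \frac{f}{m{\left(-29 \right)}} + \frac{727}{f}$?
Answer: $\frac{1135972562659}{679033899820} \approx 1.6729$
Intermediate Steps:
$m{\left(Z \right)} = -9 + Z \left(-2 + Z\right)$ ($m{\left(Z \right)} = -9 + \left(Z - 2\right) Z = -9 + \left(-2 + Z\right) Z = -9 + Z \left(-2 + Z\right)$)
$C{\left(f \right)} = \frac{727}{f} + \frac{f}{890}$ ($C{\left(f \right)} = \frac{f}{-9 + \left(-29\right)^{2} - -58} + \frac{727}{f} = \frac{f}{-9 + 841 + 58} + \frac{727}{f} = \frac{f}{890} + \frac{727}{f} = \frac{727}{f} + \frac{f}{890}$)
$G = 3228672$ ($G = -6 + \left(\left(1087644 + 516333\right) + 1624701\right) = -6 + \left(1603977 + 1624701\right) = -6 + 3228678 = 3228672$)
$\frac{C{\left(1949 \right)} - 654889}{-3620134 + G} = \frac{\left(\frac{727}{1949} + \frac{1}{890} \cdot 1949\right) - 654889}{-3620134 + 3228672} = \frac{\left(727 \cdot \frac{1}{1949} + \frac{1949}{890}\right) - 654889}{-391462} = \left(\left(\frac{727}{1949} + \frac{1949}{890}\right) - 654889\right) \left(- \frac{1}{391462}\right) = \left(\frac{4445631}{1734610} - 654889\right) \left(- \frac{1}{391462}\right) = \left(- \frac{1135972562659}{1734610}\right) \left(- \frac{1}{391462}\right) = \frac{1135972562659}{679033899820}$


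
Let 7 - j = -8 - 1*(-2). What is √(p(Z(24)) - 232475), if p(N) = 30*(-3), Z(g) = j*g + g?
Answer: I*√232565 ≈ 482.25*I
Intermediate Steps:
j = 13 (j = 7 - (-8 - 1*(-2)) = 7 - (-8 + 2) = 7 - 1*(-6) = 7 + 6 = 13)
Z(g) = 14*g (Z(g) = 13*g + g = 14*g)
p(N) = -90
√(p(Z(24)) - 232475) = √(-90 - 232475) = √(-232565) = I*√232565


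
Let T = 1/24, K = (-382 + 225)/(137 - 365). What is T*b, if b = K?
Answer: 157/5472 ≈ 0.028692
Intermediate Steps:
K = 157/228 (K = -157/(-228) = -157*(-1/228) = 157/228 ≈ 0.68860)
b = 157/228 ≈ 0.68860
T = 1/24 ≈ 0.041667
T*b = (1/24)*(157/228) = 157/5472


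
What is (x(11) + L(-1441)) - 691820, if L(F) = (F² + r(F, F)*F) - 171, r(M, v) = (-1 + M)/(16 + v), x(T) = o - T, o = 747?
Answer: 1971869128/1425 ≈ 1.3838e+6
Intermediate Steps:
x(T) = 747 - T
r(M, v) = (-1 + M)/(16 + v)
L(F) = -171 + F² + F*(-1 + F)/(16 + F) (L(F) = (F² + ((-1 + F)/(16 + F))*F) - 171 = (F² + F*(-1 + F)/(16 + F)) - 171 = -171 + F² + F*(-1 + F)/(16 + F))
(x(11) + L(-1441)) - 691820 = ((747 - 1*11) + (-1441*(-1 - 1441) + (-171 + (-1441)²)*(16 - 1441))/(16 - 1441)) - 691820 = ((747 - 11) + (-1441*(-1442) + (-171 + 2076481)*(-1425))/(-1425)) - 691820 = (736 - (2077922 + 2076310*(-1425))/1425) - 691820 = (736 - (2077922 - 2958741750)/1425) - 691820 = (736 - 1/1425*(-2956663828)) - 691820 = (736 + 2956663828/1425) - 691820 = 2957712628/1425 - 691820 = 1971869128/1425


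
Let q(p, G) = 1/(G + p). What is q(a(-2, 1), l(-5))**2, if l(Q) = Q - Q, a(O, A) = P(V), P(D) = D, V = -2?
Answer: 1/4 ≈ 0.25000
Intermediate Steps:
a(O, A) = -2
l(Q) = 0
q(a(-2, 1), l(-5))**2 = (1/(0 - 2))**2 = (1/(-2))**2 = (-1/2)**2 = 1/4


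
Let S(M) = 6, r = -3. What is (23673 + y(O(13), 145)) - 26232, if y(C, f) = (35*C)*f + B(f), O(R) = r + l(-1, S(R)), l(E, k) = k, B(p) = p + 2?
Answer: 12813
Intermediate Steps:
B(p) = 2 + p
O(R) = 3 (O(R) = -3 + 6 = 3)
y(C, f) = 2 + f + 35*C*f (y(C, f) = (35*C)*f + (2 + f) = 35*C*f + (2 + f) = 2 + f + 35*C*f)
(23673 + y(O(13), 145)) - 26232 = (23673 + (2 + 145 + 35*3*145)) - 26232 = (23673 + (2 + 145 + 15225)) - 26232 = (23673 + 15372) - 26232 = 39045 - 26232 = 12813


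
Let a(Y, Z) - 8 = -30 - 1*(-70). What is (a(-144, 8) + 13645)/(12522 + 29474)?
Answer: 13693/41996 ≈ 0.32606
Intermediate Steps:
a(Y, Z) = 48 (a(Y, Z) = 8 + (-30 - 1*(-70)) = 8 + (-30 + 70) = 8 + 40 = 48)
(a(-144, 8) + 13645)/(12522 + 29474) = (48 + 13645)/(12522 + 29474) = 13693/41996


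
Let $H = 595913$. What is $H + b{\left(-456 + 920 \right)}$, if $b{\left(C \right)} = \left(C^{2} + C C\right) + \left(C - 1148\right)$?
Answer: $1025821$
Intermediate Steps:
$b{\left(C \right)} = -1148 + C + 2 C^{2}$ ($b{\left(C \right)} = \left(C^{2} + C^{2}\right) + \left(-1148 + C\right) = 2 C^{2} + \left(-1148 + C\right) = -1148 + C + 2 C^{2}$)
$H + b{\left(-456 + 920 \right)} = 595913 + \left(-1148 + \left(-456 + 920\right) + 2 \left(-456 + 920\right)^{2}\right) = 595913 + \left(-1148 + 464 + 2 \cdot 464^{2}\right) = 595913 + \left(-1148 + 464 + 2 \cdot 215296\right) = 595913 + \left(-1148 + 464 + 430592\right) = 595913 + 429908 = 1025821$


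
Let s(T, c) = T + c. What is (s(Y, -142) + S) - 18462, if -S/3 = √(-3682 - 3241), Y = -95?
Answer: -18699 - 3*I*√6923 ≈ -18699.0 - 249.61*I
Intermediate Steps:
S = -3*I*√6923 (S = -3*√(-3682 - 3241) = -3*I*√6923 ≈ -249.61*I)
(s(Y, -142) + S) - 18462 = ((-95 - 142) - 3*I*√6923) - 18462 = (-237 - 3*I*√6923) - 18462 = -18699 - 3*I*√6923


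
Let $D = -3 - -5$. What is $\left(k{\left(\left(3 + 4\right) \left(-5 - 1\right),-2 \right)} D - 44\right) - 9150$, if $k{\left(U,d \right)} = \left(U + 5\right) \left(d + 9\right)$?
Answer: $-9712$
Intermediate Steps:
$k{\left(U,d \right)} = \left(5 + U\right) \left(9 + d\right)$
$D = 2$ ($D = -3 + 5 = 2$)
$\left(k{\left(\left(3 + 4\right) \left(-5 - 1\right),-2 \right)} D - 44\right) - 9150 = \left(\left(45 + 5 \left(-2\right) + 9 \left(3 + 4\right) \left(-5 - 1\right) + \left(3 + 4\right) \left(-5 - 1\right) \left(-2\right)\right) 2 - 44\right) - 9150 = \left(\left(45 - 10 + 9 \cdot 7 \left(-6\right) + 7 \left(-6\right) \left(-2\right)\right) 2 - 44\right) - 9150 = \left(\left(45 - 10 + 9 \left(-42\right) - -84\right) 2 - 44\right) - 9150 = \left(\left(45 - 10 - 378 + 84\right) 2 - 44\right) - 9150 = \left(\left(-259\right) 2 - 44\right) - 9150 = \left(-518 - 44\right) - 9150 = -562 - 9150 = -9712$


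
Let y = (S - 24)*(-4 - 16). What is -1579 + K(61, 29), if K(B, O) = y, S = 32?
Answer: -1739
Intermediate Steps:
y = -160 (y = (32 - 24)*(-4 - 16) = 8*(-20) = -160)
K(B, O) = -160
-1579 + K(61, 29) = -1579 - 160 = -1739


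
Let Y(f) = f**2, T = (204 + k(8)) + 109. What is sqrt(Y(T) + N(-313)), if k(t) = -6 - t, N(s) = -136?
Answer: sqrt(89265) ≈ 298.77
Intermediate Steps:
T = 299 (T = (204 + (-6 - 1*8)) + 109 = (204 + (-6 - 8)) + 109 = (204 - 14) + 109 = 190 + 109 = 299)
sqrt(Y(T) + N(-313)) = sqrt(299**2 - 136) = sqrt(89401 - 136) = sqrt(89265)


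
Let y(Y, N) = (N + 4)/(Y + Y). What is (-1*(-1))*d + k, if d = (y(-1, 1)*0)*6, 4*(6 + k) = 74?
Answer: 25/2 ≈ 12.500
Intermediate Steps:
k = 25/2 (k = -6 + (1/4)*74 = -6 + 37/2 = 25/2 ≈ 12.500)
y(Y, N) = (4 + N)/(2*Y) (y(Y, N) = (4 + N)/((2*Y)) = (4 + N)*(1/(2*Y)) = (4 + N)/(2*Y))
d = 0 (d = (((1/2)*(4 + 1)/(-1))*0)*6 = (((1/2)*(-1)*5)*0)*6 = -5/2*0*6 = 0*6 = 0)
(-1*(-1))*d + k = -1*(-1)*0 + 25/2 = 1*0 + 25/2 = 0 + 25/2 = 25/2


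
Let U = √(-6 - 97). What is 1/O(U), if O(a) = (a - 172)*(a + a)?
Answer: -1/59374 + 86*I*√103/3057761 ≈ -1.6842e-5 + 0.00028544*I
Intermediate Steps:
U = I*√103 (U = √(-103) = I*√103 ≈ 10.149*I)
O(a) = 2*a*(-172 + a) (O(a) = (-172 + a)*(2*a) = 2*a*(-172 + a))
1/O(U) = 1/(2*(I*√103)*(-172 + I*√103)) = 1/(2*I*√103*(-172 + I*√103)) = -I*√103/(206*(-172 + I*√103))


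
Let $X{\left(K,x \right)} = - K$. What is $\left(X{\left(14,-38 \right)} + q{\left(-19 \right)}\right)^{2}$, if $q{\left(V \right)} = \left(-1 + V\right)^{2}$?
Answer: $148996$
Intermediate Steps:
$\left(X{\left(14,-38 \right)} + q{\left(-19 \right)}\right)^{2} = \left(\left(-1\right) 14 + \left(-1 - 19\right)^{2}\right)^{2} = \left(-14 + \left(-20\right)^{2}\right)^{2} = \left(-14 + 400\right)^{2} = 386^{2} = 148996$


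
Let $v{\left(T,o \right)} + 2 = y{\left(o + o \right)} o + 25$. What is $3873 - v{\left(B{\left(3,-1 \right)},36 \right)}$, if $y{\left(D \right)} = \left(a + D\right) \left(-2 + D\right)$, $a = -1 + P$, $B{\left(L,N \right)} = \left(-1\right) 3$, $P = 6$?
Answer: $-190190$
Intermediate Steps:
$B{\left(L,N \right)} = -3$
$a = 5$ ($a = -1 + 6 = 5$)
$y{\left(D \right)} = \left(-2 + D\right) \left(5 + D\right)$ ($y{\left(D \right)} = \left(5 + D\right) \left(-2 + D\right) = \left(-2 + D\right) \left(5 + D\right)$)
$v{\left(T,o \right)} = 23 + o \left(-10 + 4 o^{2} + 6 o\right)$ ($v{\left(T,o \right)} = -2 + \left(\left(-10 + \left(o + o\right)^{2} + 3 \left(o + o\right)\right) o + 25\right) = -2 + \left(\left(-10 + \left(2 o\right)^{2} + 3 \cdot 2 o\right) o + 25\right) = -2 + \left(\left(-10 + 4 o^{2} + 6 o\right) o + 25\right) = -2 + \left(o \left(-10 + 4 o^{2} + 6 o\right) + 25\right) = -2 + \left(25 + o \left(-10 + 4 o^{2} + 6 o\right)\right) = 23 + o \left(-10 + 4 o^{2} + 6 o\right)$)
$3873 - v{\left(B{\left(3,-1 \right)},36 \right)} = 3873 - \left(23 + 2 \cdot 36 \left(-5 + 2 \cdot 36^{2} + 3 \cdot 36\right)\right) = 3873 - \left(23 + 2 \cdot 36 \left(-5 + 2 \cdot 1296 + 108\right)\right) = 3873 - \left(23 + 2 \cdot 36 \left(-5 + 2592 + 108\right)\right) = 3873 - \left(23 + 2 \cdot 36 \cdot 2695\right) = 3873 - \left(23 + 194040\right) = 3873 - 194063 = -190190$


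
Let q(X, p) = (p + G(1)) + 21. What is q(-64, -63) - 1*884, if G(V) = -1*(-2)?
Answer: -924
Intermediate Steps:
G(V) = 2
q(X, p) = 23 + p (q(X, p) = (p + 2) + 21 = (2 + p) + 21 = 23 + p)
q(-64, -63) - 1*884 = (23 - 63) - 1*884 = -40 - 884 = -924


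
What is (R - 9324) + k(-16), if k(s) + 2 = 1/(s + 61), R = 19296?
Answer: 448651/45 ≈ 9970.0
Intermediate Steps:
k(s) = -2 + 1/(61 + s) (k(s) = -2 + 1/(s + 61) = -2 + 1/(61 + s))
(R - 9324) + k(-16) = (19296 - 9324) + (-121 - 2*(-16))/(61 - 16) = 9972 + (-121 + 32)/45 = 9972 + (1/45)*(-89) = 9972 - 89/45 = 448651/45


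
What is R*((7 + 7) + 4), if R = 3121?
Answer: 56178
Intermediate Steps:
R*((7 + 7) + 4) = 3121*((7 + 7) + 4) = 3121*(14 + 4) = 3121*18 = 56178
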